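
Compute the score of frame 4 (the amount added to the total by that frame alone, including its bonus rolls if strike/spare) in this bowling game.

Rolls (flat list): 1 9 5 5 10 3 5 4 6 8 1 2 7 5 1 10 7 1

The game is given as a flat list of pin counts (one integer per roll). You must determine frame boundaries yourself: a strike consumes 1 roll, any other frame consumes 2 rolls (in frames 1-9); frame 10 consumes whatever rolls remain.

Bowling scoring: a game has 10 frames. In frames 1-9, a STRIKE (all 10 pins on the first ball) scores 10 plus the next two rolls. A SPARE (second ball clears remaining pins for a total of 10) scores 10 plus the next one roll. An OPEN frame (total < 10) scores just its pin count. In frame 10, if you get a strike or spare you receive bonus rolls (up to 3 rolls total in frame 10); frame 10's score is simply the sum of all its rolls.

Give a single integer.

Frame 1: SPARE (1+9=10). 10 + next roll (5) = 15. Cumulative: 15
Frame 2: SPARE (5+5=10). 10 + next roll (10) = 20. Cumulative: 35
Frame 3: STRIKE. 10 + next two rolls (3+5) = 18. Cumulative: 53
Frame 4: OPEN (3+5=8). Cumulative: 61
Frame 5: SPARE (4+6=10). 10 + next roll (8) = 18. Cumulative: 79
Frame 6: OPEN (8+1=9). Cumulative: 88

Answer: 8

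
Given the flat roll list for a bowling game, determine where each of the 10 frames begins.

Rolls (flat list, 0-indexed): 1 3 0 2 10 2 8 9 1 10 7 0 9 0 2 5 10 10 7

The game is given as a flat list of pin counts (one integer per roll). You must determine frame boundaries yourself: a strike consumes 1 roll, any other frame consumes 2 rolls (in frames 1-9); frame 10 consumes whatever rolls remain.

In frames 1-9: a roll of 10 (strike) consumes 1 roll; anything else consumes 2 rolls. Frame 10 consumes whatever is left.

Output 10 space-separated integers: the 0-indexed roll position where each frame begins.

Answer: 0 2 4 5 7 9 10 12 14 16

Derivation:
Frame 1 starts at roll index 0: rolls=1,3 (sum=4), consumes 2 rolls
Frame 2 starts at roll index 2: rolls=0,2 (sum=2), consumes 2 rolls
Frame 3 starts at roll index 4: roll=10 (strike), consumes 1 roll
Frame 4 starts at roll index 5: rolls=2,8 (sum=10), consumes 2 rolls
Frame 5 starts at roll index 7: rolls=9,1 (sum=10), consumes 2 rolls
Frame 6 starts at roll index 9: roll=10 (strike), consumes 1 roll
Frame 7 starts at roll index 10: rolls=7,0 (sum=7), consumes 2 rolls
Frame 8 starts at roll index 12: rolls=9,0 (sum=9), consumes 2 rolls
Frame 9 starts at roll index 14: rolls=2,5 (sum=7), consumes 2 rolls
Frame 10 starts at roll index 16: 3 remaining rolls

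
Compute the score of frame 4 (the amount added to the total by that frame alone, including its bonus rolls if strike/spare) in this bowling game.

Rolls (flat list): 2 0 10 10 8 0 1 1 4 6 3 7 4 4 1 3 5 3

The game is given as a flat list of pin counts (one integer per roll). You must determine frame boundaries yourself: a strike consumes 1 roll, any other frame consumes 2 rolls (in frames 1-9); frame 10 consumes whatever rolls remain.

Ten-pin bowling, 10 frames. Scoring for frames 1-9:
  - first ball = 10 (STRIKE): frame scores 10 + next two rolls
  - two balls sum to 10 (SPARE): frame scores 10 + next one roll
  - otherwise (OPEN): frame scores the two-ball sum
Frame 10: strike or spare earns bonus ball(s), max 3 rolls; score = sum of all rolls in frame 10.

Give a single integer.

Answer: 8

Derivation:
Frame 1: OPEN (2+0=2). Cumulative: 2
Frame 2: STRIKE. 10 + next two rolls (10+8) = 28. Cumulative: 30
Frame 3: STRIKE. 10 + next two rolls (8+0) = 18. Cumulative: 48
Frame 4: OPEN (8+0=8). Cumulative: 56
Frame 5: OPEN (1+1=2). Cumulative: 58
Frame 6: SPARE (4+6=10). 10 + next roll (3) = 13. Cumulative: 71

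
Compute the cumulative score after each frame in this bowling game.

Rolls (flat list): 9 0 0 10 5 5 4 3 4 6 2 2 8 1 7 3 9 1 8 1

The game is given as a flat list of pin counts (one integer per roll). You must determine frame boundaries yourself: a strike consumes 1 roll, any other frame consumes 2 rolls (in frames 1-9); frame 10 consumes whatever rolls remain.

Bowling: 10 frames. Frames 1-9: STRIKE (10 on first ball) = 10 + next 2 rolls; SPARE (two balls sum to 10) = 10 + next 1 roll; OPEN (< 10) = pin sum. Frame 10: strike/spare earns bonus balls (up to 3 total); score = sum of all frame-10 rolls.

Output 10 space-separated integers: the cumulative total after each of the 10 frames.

Frame 1: OPEN (9+0=9). Cumulative: 9
Frame 2: SPARE (0+10=10). 10 + next roll (5) = 15. Cumulative: 24
Frame 3: SPARE (5+5=10). 10 + next roll (4) = 14. Cumulative: 38
Frame 4: OPEN (4+3=7). Cumulative: 45
Frame 5: SPARE (4+6=10). 10 + next roll (2) = 12. Cumulative: 57
Frame 6: OPEN (2+2=4). Cumulative: 61
Frame 7: OPEN (8+1=9). Cumulative: 70
Frame 8: SPARE (7+3=10). 10 + next roll (9) = 19. Cumulative: 89
Frame 9: SPARE (9+1=10). 10 + next roll (8) = 18. Cumulative: 107
Frame 10: OPEN. Sum of all frame-10 rolls (8+1) = 9. Cumulative: 116

Answer: 9 24 38 45 57 61 70 89 107 116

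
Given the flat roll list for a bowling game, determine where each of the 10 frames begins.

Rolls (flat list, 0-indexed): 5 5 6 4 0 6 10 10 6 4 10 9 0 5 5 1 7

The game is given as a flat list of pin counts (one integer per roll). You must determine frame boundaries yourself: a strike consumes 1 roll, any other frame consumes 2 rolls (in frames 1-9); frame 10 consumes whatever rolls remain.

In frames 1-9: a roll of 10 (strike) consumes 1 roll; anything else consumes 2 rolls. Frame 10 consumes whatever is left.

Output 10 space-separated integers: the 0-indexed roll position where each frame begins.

Answer: 0 2 4 6 7 8 10 11 13 15

Derivation:
Frame 1 starts at roll index 0: rolls=5,5 (sum=10), consumes 2 rolls
Frame 2 starts at roll index 2: rolls=6,4 (sum=10), consumes 2 rolls
Frame 3 starts at roll index 4: rolls=0,6 (sum=6), consumes 2 rolls
Frame 4 starts at roll index 6: roll=10 (strike), consumes 1 roll
Frame 5 starts at roll index 7: roll=10 (strike), consumes 1 roll
Frame 6 starts at roll index 8: rolls=6,4 (sum=10), consumes 2 rolls
Frame 7 starts at roll index 10: roll=10 (strike), consumes 1 roll
Frame 8 starts at roll index 11: rolls=9,0 (sum=9), consumes 2 rolls
Frame 9 starts at roll index 13: rolls=5,5 (sum=10), consumes 2 rolls
Frame 10 starts at roll index 15: 2 remaining rolls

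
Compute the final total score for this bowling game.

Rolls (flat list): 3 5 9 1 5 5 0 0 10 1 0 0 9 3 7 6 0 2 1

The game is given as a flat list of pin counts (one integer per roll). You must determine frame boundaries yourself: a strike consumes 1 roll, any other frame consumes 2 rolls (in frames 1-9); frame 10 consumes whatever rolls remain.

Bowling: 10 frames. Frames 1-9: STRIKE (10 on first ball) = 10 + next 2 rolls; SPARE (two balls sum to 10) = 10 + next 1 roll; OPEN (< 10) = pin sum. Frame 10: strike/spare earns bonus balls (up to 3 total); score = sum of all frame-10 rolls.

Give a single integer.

Frame 1: OPEN (3+5=8). Cumulative: 8
Frame 2: SPARE (9+1=10). 10 + next roll (5) = 15. Cumulative: 23
Frame 3: SPARE (5+5=10). 10 + next roll (0) = 10. Cumulative: 33
Frame 4: OPEN (0+0=0). Cumulative: 33
Frame 5: STRIKE. 10 + next two rolls (1+0) = 11. Cumulative: 44
Frame 6: OPEN (1+0=1). Cumulative: 45
Frame 7: OPEN (0+9=9). Cumulative: 54
Frame 8: SPARE (3+7=10). 10 + next roll (6) = 16. Cumulative: 70
Frame 9: OPEN (6+0=6). Cumulative: 76
Frame 10: OPEN. Sum of all frame-10 rolls (2+1) = 3. Cumulative: 79

Answer: 79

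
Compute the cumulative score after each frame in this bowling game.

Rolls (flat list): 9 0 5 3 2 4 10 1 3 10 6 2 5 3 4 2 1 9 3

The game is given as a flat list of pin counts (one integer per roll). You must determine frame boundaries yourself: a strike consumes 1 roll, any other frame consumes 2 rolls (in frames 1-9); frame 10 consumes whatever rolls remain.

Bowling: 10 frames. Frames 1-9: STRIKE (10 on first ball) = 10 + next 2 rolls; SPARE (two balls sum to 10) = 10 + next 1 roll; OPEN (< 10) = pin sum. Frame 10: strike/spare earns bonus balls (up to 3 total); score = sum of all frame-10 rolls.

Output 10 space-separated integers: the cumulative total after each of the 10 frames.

Answer: 9 17 23 37 41 59 67 75 81 94

Derivation:
Frame 1: OPEN (9+0=9). Cumulative: 9
Frame 2: OPEN (5+3=8). Cumulative: 17
Frame 3: OPEN (2+4=6). Cumulative: 23
Frame 4: STRIKE. 10 + next two rolls (1+3) = 14. Cumulative: 37
Frame 5: OPEN (1+3=4). Cumulative: 41
Frame 6: STRIKE. 10 + next two rolls (6+2) = 18. Cumulative: 59
Frame 7: OPEN (6+2=8). Cumulative: 67
Frame 8: OPEN (5+3=8). Cumulative: 75
Frame 9: OPEN (4+2=6). Cumulative: 81
Frame 10: SPARE. Sum of all frame-10 rolls (1+9+3) = 13. Cumulative: 94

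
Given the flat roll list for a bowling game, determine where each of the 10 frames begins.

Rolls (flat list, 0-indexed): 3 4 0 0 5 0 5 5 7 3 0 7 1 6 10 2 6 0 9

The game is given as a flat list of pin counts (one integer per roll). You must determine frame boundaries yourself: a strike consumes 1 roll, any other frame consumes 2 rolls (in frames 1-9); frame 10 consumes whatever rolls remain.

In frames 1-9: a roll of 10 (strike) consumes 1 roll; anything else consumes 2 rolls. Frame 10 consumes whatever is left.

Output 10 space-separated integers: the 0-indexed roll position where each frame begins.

Answer: 0 2 4 6 8 10 12 14 15 17

Derivation:
Frame 1 starts at roll index 0: rolls=3,4 (sum=7), consumes 2 rolls
Frame 2 starts at roll index 2: rolls=0,0 (sum=0), consumes 2 rolls
Frame 3 starts at roll index 4: rolls=5,0 (sum=5), consumes 2 rolls
Frame 4 starts at roll index 6: rolls=5,5 (sum=10), consumes 2 rolls
Frame 5 starts at roll index 8: rolls=7,3 (sum=10), consumes 2 rolls
Frame 6 starts at roll index 10: rolls=0,7 (sum=7), consumes 2 rolls
Frame 7 starts at roll index 12: rolls=1,6 (sum=7), consumes 2 rolls
Frame 8 starts at roll index 14: roll=10 (strike), consumes 1 roll
Frame 9 starts at roll index 15: rolls=2,6 (sum=8), consumes 2 rolls
Frame 10 starts at roll index 17: 2 remaining rolls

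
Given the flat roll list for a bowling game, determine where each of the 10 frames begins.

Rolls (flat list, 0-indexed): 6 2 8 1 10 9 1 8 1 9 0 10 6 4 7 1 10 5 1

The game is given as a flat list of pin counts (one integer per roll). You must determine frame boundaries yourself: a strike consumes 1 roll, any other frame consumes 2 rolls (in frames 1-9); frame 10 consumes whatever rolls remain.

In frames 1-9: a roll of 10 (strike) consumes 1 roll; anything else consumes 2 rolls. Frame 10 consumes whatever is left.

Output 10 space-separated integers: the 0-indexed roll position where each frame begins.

Answer: 0 2 4 5 7 9 11 12 14 16

Derivation:
Frame 1 starts at roll index 0: rolls=6,2 (sum=8), consumes 2 rolls
Frame 2 starts at roll index 2: rolls=8,1 (sum=9), consumes 2 rolls
Frame 3 starts at roll index 4: roll=10 (strike), consumes 1 roll
Frame 4 starts at roll index 5: rolls=9,1 (sum=10), consumes 2 rolls
Frame 5 starts at roll index 7: rolls=8,1 (sum=9), consumes 2 rolls
Frame 6 starts at roll index 9: rolls=9,0 (sum=9), consumes 2 rolls
Frame 7 starts at roll index 11: roll=10 (strike), consumes 1 roll
Frame 8 starts at roll index 12: rolls=6,4 (sum=10), consumes 2 rolls
Frame 9 starts at roll index 14: rolls=7,1 (sum=8), consumes 2 rolls
Frame 10 starts at roll index 16: 3 remaining rolls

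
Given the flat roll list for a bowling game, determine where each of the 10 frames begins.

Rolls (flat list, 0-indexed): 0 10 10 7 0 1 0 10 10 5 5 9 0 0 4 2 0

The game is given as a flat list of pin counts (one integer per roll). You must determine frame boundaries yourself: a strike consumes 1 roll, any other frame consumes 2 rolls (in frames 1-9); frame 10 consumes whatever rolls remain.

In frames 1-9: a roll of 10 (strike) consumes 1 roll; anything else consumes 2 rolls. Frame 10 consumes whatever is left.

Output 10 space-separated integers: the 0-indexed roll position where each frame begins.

Answer: 0 2 3 5 7 8 9 11 13 15

Derivation:
Frame 1 starts at roll index 0: rolls=0,10 (sum=10), consumes 2 rolls
Frame 2 starts at roll index 2: roll=10 (strike), consumes 1 roll
Frame 3 starts at roll index 3: rolls=7,0 (sum=7), consumes 2 rolls
Frame 4 starts at roll index 5: rolls=1,0 (sum=1), consumes 2 rolls
Frame 5 starts at roll index 7: roll=10 (strike), consumes 1 roll
Frame 6 starts at roll index 8: roll=10 (strike), consumes 1 roll
Frame 7 starts at roll index 9: rolls=5,5 (sum=10), consumes 2 rolls
Frame 8 starts at roll index 11: rolls=9,0 (sum=9), consumes 2 rolls
Frame 9 starts at roll index 13: rolls=0,4 (sum=4), consumes 2 rolls
Frame 10 starts at roll index 15: 2 remaining rolls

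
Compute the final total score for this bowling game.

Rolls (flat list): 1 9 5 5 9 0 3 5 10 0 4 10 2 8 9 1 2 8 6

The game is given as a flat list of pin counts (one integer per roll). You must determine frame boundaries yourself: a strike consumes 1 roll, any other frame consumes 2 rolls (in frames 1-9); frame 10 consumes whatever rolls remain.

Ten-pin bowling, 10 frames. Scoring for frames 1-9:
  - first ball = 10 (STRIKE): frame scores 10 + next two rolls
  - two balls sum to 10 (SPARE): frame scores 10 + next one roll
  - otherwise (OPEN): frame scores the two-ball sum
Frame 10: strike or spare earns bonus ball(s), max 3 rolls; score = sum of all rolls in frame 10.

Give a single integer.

Answer: 136

Derivation:
Frame 1: SPARE (1+9=10). 10 + next roll (5) = 15. Cumulative: 15
Frame 2: SPARE (5+5=10). 10 + next roll (9) = 19. Cumulative: 34
Frame 3: OPEN (9+0=9). Cumulative: 43
Frame 4: OPEN (3+5=8). Cumulative: 51
Frame 5: STRIKE. 10 + next two rolls (0+4) = 14. Cumulative: 65
Frame 6: OPEN (0+4=4). Cumulative: 69
Frame 7: STRIKE. 10 + next two rolls (2+8) = 20. Cumulative: 89
Frame 8: SPARE (2+8=10). 10 + next roll (9) = 19. Cumulative: 108
Frame 9: SPARE (9+1=10). 10 + next roll (2) = 12. Cumulative: 120
Frame 10: SPARE. Sum of all frame-10 rolls (2+8+6) = 16. Cumulative: 136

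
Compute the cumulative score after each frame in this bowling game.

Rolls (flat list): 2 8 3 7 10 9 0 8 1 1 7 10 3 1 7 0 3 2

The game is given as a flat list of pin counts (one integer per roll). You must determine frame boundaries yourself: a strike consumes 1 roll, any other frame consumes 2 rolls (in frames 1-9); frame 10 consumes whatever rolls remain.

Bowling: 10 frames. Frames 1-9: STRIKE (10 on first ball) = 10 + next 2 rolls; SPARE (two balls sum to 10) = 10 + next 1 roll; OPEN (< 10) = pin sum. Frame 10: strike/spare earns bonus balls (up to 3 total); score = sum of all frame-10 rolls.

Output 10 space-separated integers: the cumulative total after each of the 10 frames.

Answer: 13 33 52 61 70 78 92 96 103 108

Derivation:
Frame 1: SPARE (2+8=10). 10 + next roll (3) = 13. Cumulative: 13
Frame 2: SPARE (3+7=10). 10 + next roll (10) = 20. Cumulative: 33
Frame 3: STRIKE. 10 + next two rolls (9+0) = 19. Cumulative: 52
Frame 4: OPEN (9+0=9). Cumulative: 61
Frame 5: OPEN (8+1=9). Cumulative: 70
Frame 6: OPEN (1+7=8). Cumulative: 78
Frame 7: STRIKE. 10 + next two rolls (3+1) = 14. Cumulative: 92
Frame 8: OPEN (3+1=4). Cumulative: 96
Frame 9: OPEN (7+0=7). Cumulative: 103
Frame 10: OPEN. Sum of all frame-10 rolls (3+2) = 5. Cumulative: 108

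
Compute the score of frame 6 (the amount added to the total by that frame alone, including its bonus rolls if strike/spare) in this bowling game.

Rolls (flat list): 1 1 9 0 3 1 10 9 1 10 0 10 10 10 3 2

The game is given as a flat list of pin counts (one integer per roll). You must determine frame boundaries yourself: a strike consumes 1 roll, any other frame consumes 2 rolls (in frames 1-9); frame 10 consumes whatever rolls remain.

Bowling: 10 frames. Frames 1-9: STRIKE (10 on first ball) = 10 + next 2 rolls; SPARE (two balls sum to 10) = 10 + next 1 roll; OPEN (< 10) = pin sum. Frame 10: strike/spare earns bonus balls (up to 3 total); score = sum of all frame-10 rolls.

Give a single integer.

Answer: 20

Derivation:
Frame 1: OPEN (1+1=2). Cumulative: 2
Frame 2: OPEN (9+0=9). Cumulative: 11
Frame 3: OPEN (3+1=4). Cumulative: 15
Frame 4: STRIKE. 10 + next two rolls (9+1) = 20. Cumulative: 35
Frame 5: SPARE (9+1=10). 10 + next roll (10) = 20. Cumulative: 55
Frame 6: STRIKE. 10 + next two rolls (0+10) = 20. Cumulative: 75
Frame 7: SPARE (0+10=10). 10 + next roll (10) = 20. Cumulative: 95
Frame 8: STRIKE. 10 + next two rolls (10+3) = 23. Cumulative: 118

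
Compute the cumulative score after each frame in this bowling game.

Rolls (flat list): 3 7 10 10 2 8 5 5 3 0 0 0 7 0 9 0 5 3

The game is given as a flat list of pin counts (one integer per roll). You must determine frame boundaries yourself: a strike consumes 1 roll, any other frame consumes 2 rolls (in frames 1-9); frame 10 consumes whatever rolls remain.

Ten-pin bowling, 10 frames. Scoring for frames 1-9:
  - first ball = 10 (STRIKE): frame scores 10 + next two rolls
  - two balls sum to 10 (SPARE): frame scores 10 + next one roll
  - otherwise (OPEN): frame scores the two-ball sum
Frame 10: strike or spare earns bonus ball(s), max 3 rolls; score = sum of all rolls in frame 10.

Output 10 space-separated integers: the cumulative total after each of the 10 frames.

Answer: 20 42 62 77 90 93 93 100 109 117

Derivation:
Frame 1: SPARE (3+7=10). 10 + next roll (10) = 20. Cumulative: 20
Frame 2: STRIKE. 10 + next two rolls (10+2) = 22. Cumulative: 42
Frame 3: STRIKE. 10 + next two rolls (2+8) = 20. Cumulative: 62
Frame 4: SPARE (2+8=10). 10 + next roll (5) = 15. Cumulative: 77
Frame 5: SPARE (5+5=10). 10 + next roll (3) = 13. Cumulative: 90
Frame 6: OPEN (3+0=3). Cumulative: 93
Frame 7: OPEN (0+0=0). Cumulative: 93
Frame 8: OPEN (7+0=7). Cumulative: 100
Frame 9: OPEN (9+0=9). Cumulative: 109
Frame 10: OPEN. Sum of all frame-10 rolls (5+3) = 8. Cumulative: 117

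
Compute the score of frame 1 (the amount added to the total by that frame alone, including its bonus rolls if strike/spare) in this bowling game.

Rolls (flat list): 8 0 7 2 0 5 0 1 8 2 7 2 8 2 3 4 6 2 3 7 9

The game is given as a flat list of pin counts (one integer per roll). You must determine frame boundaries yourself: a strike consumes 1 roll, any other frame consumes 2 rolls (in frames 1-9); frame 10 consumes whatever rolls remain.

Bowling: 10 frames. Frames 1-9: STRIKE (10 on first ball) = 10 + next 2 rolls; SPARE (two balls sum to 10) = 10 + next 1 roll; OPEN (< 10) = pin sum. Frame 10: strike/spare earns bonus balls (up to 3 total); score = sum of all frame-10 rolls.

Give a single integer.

Frame 1: OPEN (8+0=8). Cumulative: 8
Frame 2: OPEN (7+2=9). Cumulative: 17
Frame 3: OPEN (0+5=5). Cumulative: 22

Answer: 8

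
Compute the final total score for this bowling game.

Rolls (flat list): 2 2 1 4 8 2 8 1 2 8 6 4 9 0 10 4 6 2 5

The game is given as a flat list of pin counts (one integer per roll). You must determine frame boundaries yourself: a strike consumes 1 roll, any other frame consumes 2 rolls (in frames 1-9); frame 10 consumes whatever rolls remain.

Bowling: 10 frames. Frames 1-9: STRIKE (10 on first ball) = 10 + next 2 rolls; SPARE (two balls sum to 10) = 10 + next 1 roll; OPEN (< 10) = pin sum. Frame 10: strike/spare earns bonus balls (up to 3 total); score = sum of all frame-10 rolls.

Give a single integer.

Answer: 119

Derivation:
Frame 1: OPEN (2+2=4). Cumulative: 4
Frame 2: OPEN (1+4=5). Cumulative: 9
Frame 3: SPARE (8+2=10). 10 + next roll (8) = 18. Cumulative: 27
Frame 4: OPEN (8+1=9). Cumulative: 36
Frame 5: SPARE (2+8=10). 10 + next roll (6) = 16. Cumulative: 52
Frame 6: SPARE (6+4=10). 10 + next roll (9) = 19. Cumulative: 71
Frame 7: OPEN (9+0=9). Cumulative: 80
Frame 8: STRIKE. 10 + next two rolls (4+6) = 20. Cumulative: 100
Frame 9: SPARE (4+6=10). 10 + next roll (2) = 12. Cumulative: 112
Frame 10: OPEN. Sum of all frame-10 rolls (2+5) = 7. Cumulative: 119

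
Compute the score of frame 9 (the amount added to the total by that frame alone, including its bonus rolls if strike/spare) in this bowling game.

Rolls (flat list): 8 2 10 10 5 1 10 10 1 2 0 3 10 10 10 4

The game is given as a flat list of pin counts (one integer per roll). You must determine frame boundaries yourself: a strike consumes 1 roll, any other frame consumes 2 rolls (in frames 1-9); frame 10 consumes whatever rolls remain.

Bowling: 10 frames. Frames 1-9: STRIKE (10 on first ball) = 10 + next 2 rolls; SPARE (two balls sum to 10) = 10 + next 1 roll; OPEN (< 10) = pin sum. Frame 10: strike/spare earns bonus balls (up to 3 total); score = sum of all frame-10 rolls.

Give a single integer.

Answer: 30

Derivation:
Frame 1: SPARE (8+2=10). 10 + next roll (10) = 20. Cumulative: 20
Frame 2: STRIKE. 10 + next two rolls (10+5) = 25. Cumulative: 45
Frame 3: STRIKE. 10 + next two rolls (5+1) = 16. Cumulative: 61
Frame 4: OPEN (5+1=6). Cumulative: 67
Frame 5: STRIKE. 10 + next two rolls (10+1) = 21. Cumulative: 88
Frame 6: STRIKE. 10 + next two rolls (1+2) = 13. Cumulative: 101
Frame 7: OPEN (1+2=3). Cumulative: 104
Frame 8: OPEN (0+3=3). Cumulative: 107
Frame 9: STRIKE. 10 + next two rolls (10+10) = 30. Cumulative: 137
Frame 10: STRIKE. Sum of all frame-10 rolls (10+10+4) = 24. Cumulative: 161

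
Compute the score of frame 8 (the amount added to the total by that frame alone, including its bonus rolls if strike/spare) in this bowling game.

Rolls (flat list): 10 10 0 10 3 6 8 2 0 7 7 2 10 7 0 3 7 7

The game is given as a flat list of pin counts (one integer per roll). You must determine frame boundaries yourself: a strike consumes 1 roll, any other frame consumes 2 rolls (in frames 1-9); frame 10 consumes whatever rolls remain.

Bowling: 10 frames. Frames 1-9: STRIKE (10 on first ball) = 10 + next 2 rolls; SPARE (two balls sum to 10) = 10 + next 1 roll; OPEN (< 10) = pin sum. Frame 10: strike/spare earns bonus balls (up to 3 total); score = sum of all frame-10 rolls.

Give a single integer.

Answer: 17

Derivation:
Frame 1: STRIKE. 10 + next two rolls (10+0) = 20. Cumulative: 20
Frame 2: STRIKE. 10 + next two rolls (0+10) = 20. Cumulative: 40
Frame 3: SPARE (0+10=10). 10 + next roll (3) = 13. Cumulative: 53
Frame 4: OPEN (3+6=9). Cumulative: 62
Frame 5: SPARE (8+2=10). 10 + next roll (0) = 10. Cumulative: 72
Frame 6: OPEN (0+7=7). Cumulative: 79
Frame 7: OPEN (7+2=9). Cumulative: 88
Frame 8: STRIKE. 10 + next two rolls (7+0) = 17. Cumulative: 105
Frame 9: OPEN (7+0=7). Cumulative: 112
Frame 10: SPARE. Sum of all frame-10 rolls (3+7+7) = 17. Cumulative: 129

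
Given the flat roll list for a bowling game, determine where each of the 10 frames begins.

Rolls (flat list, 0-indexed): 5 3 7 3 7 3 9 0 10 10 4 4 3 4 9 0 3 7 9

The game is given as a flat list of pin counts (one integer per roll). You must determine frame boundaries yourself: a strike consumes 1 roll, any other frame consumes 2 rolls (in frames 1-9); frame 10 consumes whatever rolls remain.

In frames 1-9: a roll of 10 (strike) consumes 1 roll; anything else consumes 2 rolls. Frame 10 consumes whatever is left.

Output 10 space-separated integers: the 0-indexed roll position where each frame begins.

Answer: 0 2 4 6 8 9 10 12 14 16

Derivation:
Frame 1 starts at roll index 0: rolls=5,3 (sum=8), consumes 2 rolls
Frame 2 starts at roll index 2: rolls=7,3 (sum=10), consumes 2 rolls
Frame 3 starts at roll index 4: rolls=7,3 (sum=10), consumes 2 rolls
Frame 4 starts at roll index 6: rolls=9,0 (sum=9), consumes 2 rolls
Frame 5 starts at roll index 8: roll=10 (strike), consumes 1 roll
Frame 6 starts at roll index 9: roll=10 (strike), consumes 1 roll
Frame 7 starts at roll index 10: rolls=4,4 (sum=8), consumes 2 rolls
Frame 8 starts at roll index 12: rolls=3,4 (sum=7), consumes 2 rolls
Frame 9 starts at roll index 14: rolls=9,0 (sum=9), consumes 2 rolls
Frame 10 starts at roll index 16: 3 remaining rolls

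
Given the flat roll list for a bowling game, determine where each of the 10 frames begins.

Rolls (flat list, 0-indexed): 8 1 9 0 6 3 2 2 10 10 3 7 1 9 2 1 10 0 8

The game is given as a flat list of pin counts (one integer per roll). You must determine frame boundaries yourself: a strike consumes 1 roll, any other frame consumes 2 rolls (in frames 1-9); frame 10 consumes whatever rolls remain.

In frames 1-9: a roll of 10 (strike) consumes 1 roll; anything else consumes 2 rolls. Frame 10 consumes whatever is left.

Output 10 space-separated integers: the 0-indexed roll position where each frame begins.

Frame 1 starts at roll index 0: rolls=8,1 (sum=9), consumes 2 rolls
Frame 2 starts at roll index 2: rolls=9,0 (sum=9), consumes 2 rolls
Frame 3 starts at roll index 4: rolls=6,3 (sum=9), consumes 2 rolls
Frame 4 starts at roll index 6: rolls=2,2 (sum=4), consumes 2 rolls
Frame 5 starts at roll index 8: roll=10 (strike), consumes 1 roll
Frame 6 starts at roll index 9: roll=10 (strike), consumes 1 roll
Frame 7 starts at roll index 10: rolls=3,7 (sum=10), consumes 2 rolls
Frame 8 starts at roll index 12: rolls=1,9 (sum=10), consumes 2 rolls
Frame 9 starts at roll index 14: rolls=2,1 (sum=3), consumes 2 rolls
Frame 10 starts at roll index 16: 3 remaining rolls

Answer: 0 2 4 6 8 9 10 12 14 16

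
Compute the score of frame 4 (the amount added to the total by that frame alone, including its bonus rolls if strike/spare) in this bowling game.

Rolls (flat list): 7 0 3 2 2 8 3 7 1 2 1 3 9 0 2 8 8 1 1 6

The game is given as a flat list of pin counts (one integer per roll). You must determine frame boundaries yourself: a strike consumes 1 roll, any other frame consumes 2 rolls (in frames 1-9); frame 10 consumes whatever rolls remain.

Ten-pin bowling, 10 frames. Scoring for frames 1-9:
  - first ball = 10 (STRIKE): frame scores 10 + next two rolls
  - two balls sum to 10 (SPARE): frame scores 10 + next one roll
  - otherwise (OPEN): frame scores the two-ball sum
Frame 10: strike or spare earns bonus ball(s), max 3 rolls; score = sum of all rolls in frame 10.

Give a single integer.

Answer: 11

Derivation:
Frame 1: OPEN (7+0=7). Cumulative: 7
Frame 2: OPEN (3+2=5). Cumulative: 12
Frame 3: SPARE (2+8=10). 10 + next roll (3) = 13. Cumulative: 25
Frame 4: SPARE (3+7=10). 10 + next roll (1) = 11. Cumulative: 36
Frame 5: OPEN (1+2=3). Cumulative: 39
Frame 6: OPEN (1+3=4). Cumulative: 43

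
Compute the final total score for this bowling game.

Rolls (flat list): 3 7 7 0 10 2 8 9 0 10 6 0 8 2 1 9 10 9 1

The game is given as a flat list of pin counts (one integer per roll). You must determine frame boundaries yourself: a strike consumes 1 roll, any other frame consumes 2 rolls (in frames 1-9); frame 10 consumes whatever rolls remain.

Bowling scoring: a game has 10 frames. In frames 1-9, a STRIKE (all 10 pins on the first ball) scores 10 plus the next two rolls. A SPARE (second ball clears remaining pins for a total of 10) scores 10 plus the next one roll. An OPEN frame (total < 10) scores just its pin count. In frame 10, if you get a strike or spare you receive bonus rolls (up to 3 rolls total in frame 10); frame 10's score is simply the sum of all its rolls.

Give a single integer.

Answer: 145

Derivation:
Frame 1: SPARE (3+7=10). 10 + next roll (7) = 17. Cumulative: 17
Frame 2: OPEN (7+0=7). Cumulative: 24
Frame 3: STRIKE. 10 + next two rolls (2+8) = 20. Cumulative: 44
Frame 4: SPARE (2+8=10). 10 + next roll (9) = 19. Cumulative: 63
Frame 5: OPEN (9+0=9). Cumulative: 72
Frame 6: STRIKE. 10 + next two rolls (6+0) = 16. Cumulative: 88
Frame 7: OPEN (6+0=6). Cumulative: 94
Frame 8: SPARE (8+2=10). 10 + next roll (1) = 11. Cumulative: 105
Frame 9: SPARE (1+9=10). 10 + next roll (10) = 20. Cumulative: 125
Frame 10: STRIKE. Sum of all frame-10 rolls (10+9+1) = 20. Cumulative: 145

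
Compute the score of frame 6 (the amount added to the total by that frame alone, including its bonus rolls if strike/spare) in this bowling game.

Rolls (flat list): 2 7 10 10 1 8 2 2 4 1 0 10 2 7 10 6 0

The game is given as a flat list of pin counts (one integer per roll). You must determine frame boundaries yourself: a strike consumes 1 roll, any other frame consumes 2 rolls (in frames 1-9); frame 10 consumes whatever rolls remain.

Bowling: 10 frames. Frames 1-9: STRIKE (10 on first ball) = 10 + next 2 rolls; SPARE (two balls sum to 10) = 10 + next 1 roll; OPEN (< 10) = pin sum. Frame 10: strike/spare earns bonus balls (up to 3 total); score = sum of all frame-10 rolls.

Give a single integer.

Answer: 5

Derivation:
Frame 1: OPEN (2+7=9). Cumulative: 9
Frame 2: STRIKE. 10 + next two rolls (10+1) = 21. Cumulative: 30
Frame 3: STRIKE. 10 + next two rolls (1+8) = 19. Cumulative: 49
Frame 4: OPEN (1+8=9). Cumulative: 58
Frame 5: OPEN (2+2=4). Cumulative: 62
Frame 6: OPEN (4+1=5). Cumulative: 67
Frame 7: SPARE (0+10=10). 10 + next roll (2) = 12. Cumulative: 79
Frame 8: OPEN (2+7=9). Cumulative: 88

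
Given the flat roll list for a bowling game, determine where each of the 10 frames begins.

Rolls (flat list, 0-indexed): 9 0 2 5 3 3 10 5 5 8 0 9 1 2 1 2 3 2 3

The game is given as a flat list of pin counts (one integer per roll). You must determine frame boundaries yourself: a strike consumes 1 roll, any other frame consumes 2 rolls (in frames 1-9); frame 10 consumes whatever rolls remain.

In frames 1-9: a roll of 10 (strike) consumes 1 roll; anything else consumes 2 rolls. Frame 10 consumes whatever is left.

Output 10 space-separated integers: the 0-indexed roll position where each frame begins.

Answer: 0 2 4 6 7 9 11 13 15 17

Derivation:
Frame 1 starts at roll index 0: rolls=9,0 (sum=9), consumes 2 rolls
Frame 2 starts at roll index 2: rolls=2,5 (sum=7), consumes 2 rolls
Frame 3 starts at roll index 4: rolls=3,3 (sum=6), consumes 2 rolls
Frame 4 starts at roll index 6: roll=10 (strike), consumes 1 roll
Frame 5 starts at roll index 7: rolls=5,5 (sum=10), consumes 2 rolls
Frame 6 starts at roll index 9: rolls=8,0 (sum=8), consumes 2 rolls
Frame 7 starts at roll index 11: rolls=9,1 (sum=10), consumes 2 rolls
Frame 8 starts at roll index 13: rolls=2,1 (sum=3), consumes 2 rolls
Frame 9 starts at roll index 15: rolls=2,3 (sum=5), consumes 2 rolls
Frame 10 starts at roll index 17: 2 remaining rolls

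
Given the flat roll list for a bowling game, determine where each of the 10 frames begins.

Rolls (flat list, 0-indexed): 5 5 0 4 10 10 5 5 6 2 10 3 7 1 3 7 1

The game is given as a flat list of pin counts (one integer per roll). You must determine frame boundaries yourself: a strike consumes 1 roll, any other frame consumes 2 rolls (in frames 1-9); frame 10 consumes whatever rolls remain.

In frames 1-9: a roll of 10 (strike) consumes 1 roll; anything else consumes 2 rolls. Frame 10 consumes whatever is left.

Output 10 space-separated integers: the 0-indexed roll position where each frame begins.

Frame 1 starts at roll index 0: rolls=5,5 (sum=10), consumes 2 rolls
Frame 2 starts at roll index 2: rolls=0,4 (sum=4), consumes 2 rolls
Frame 3 starts at roll index 4: roll=10 (strike), consumes 1 roll
Frame 4 starts at roll index 5: roll=10 (strike), consumes 1 roll
Frame 5 starts at roll index 6: rolls=5,5 (sum=10), consumes 2 rolls
Frame 6 starts at roll index 8: rolls=6,2 (sum=8), consumes 2 rolls
Frame 7 starts at roll index 10: roll=10 (strike), consumes 1 roll
Frame 8 starts at roll index 11: rolls=3,7 (sum=10), consumes 2 rolls
Frame 9 starts at roll index 13: rolls=1,3 (sum=4), consumes 2 rolls
Frame 10 starts at roll index 15: 2 remaining rolls

Answer: 0 2 4 5 6 8 10 11 13 15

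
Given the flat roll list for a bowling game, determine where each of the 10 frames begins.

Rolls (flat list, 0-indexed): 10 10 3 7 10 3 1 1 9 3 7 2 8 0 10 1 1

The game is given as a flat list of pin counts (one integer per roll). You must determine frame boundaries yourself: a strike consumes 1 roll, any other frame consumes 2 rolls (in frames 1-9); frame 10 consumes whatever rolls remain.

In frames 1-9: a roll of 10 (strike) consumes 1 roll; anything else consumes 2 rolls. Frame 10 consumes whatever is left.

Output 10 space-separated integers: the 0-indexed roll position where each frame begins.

Frame 1 starts at roll index 0: roll=10 (strike), consumes 1 roll
Frame 2 starts at roll index 1: roll=10 (strike), consumes 1 roll
Frame 3 starts at roll index 2: rolls=3,7 (sum=10), consumes 2 rolls
Frame 4 starts at roll index 4: roll=10 (strike), consumes 1 roll
Frame 5 starts at roll index 5: rolls=3,1 (sum=4), consumes 2 rolls
Frame 6 starts at roll index 7: rolls=1,9 (sum=10), consumes 2 rolls
Frame 7 starts at roll index 9: rolls=3,7 (sum=10), consumes 2 rolls
Frame 8 starts at roll index 11: rolls=2,8 (sum=10), consumes 2 rolls
Frame 9 starts at roll index 13: rolls=0,10 (sum=10), consumes 2 rolls
Frame 10 starts at roll index 15: 2 remaining rolls

Answer: 0 1 2 4 5 7 9 11 13 15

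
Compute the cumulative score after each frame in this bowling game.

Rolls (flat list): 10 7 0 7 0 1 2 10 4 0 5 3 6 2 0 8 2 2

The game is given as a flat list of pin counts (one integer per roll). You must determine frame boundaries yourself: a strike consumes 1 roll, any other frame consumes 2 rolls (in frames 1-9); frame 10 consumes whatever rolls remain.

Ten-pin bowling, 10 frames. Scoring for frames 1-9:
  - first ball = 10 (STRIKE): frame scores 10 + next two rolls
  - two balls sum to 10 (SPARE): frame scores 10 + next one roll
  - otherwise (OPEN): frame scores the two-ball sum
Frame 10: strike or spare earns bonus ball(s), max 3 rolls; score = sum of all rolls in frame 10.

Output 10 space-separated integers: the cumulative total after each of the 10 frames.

Frame 1: STRIKE. 10 + next two rolls (7+0) = 17. Cumulative: 17
Frame 2: OPEN (7+0=7). Cumulative: 24
Frame 3: OPEN (7+0=7). Cumulative: 31
Frame 4: OPEN (1+2=3). Cumulative: 34
Frame 5: STRIKE. 10 + next two rolls (4+0) = 14. Cumulative: 48
Frame 6: OPEN (4+0=4). Cumulative: 52
Frame 7: OPEN (5+3=8). Cumulative: 60
Frame 8: OPEN (6+2=8). Cumulative: 68
Frame 9: OPEN (0+8=8). Cumulative: 76
Frame 10: OPEN. Sum of all frame-10 rolls (2+2) = 4. Cumulative: 80

Answer: 17 24 31 34 48 52 60 68 76 80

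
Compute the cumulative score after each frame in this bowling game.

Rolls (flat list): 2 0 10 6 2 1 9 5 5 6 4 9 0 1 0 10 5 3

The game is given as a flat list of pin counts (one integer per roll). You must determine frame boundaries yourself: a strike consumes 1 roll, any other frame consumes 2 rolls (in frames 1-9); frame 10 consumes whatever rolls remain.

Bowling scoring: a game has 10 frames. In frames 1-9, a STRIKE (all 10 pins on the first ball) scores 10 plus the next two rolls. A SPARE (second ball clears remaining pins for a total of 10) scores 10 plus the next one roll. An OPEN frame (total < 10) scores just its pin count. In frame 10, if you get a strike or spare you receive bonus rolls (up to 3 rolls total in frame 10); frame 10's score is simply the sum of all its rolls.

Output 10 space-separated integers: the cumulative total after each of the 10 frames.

Frame 1: OPEN (2+0=2). Cumulative: 2
Frame 2: STRIKE. 10 + next two rolls (6+2) = 18. Cumulative: 20
Frame 3: OPEN (6+2=8). Cumulative: 28
Frame 4: SPARE (1+9=10). 10 + next roll (5) = 15. Cumulative: 43
Frame 5: SPARE (5+5=10). 10 + next roll (6) = 16. Cumulative: 59
Frame 6: SPARE (6+4=10). 10 + next roll (9) = 19. Cumulative: 78
Frame 7: OPEN (9+0=9). Cumulative: 87
Frame 8: OPEN (1+0=1). Cumulative: 88
Frame 9: STRIKE. 10 + next two rolls (5+3) = 18. Cumulative: 106
Frame 10: OPEN. Sum of all frame-10 rolls (5+3) = 8. Cumulative: 114

Answer: 2 20 28 43 59 78 87 88 106 114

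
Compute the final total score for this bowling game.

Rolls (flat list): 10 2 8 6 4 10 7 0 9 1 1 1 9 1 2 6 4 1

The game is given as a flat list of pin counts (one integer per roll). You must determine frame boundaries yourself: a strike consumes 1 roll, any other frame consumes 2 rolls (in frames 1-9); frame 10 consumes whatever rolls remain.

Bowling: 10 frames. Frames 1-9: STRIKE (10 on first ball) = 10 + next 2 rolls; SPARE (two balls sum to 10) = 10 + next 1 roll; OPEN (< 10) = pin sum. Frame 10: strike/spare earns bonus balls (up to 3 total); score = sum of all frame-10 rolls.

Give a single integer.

Frame 1: STRIKE. 10 + next two rolls (2+8) = 20. Cumulative: 20
Frame 2: SPARE (2+8=10). 10 + next roll (6) = 16. Cumulative: 36
Frame 3: SPARE (6+4=10). 10 + next roll (10) = 20. Cumulative: 56
Frame 4: STRIKE. 10 + next two rolls (7+0) = 17. Cumulative: 73
Frame 5: OPEN (7+0=7). Cumulative: 80
Frame 6: SPARE (9+1=10). 10 + next roll (1) = 11. Cumulative: 91
Frame 7: OPEN (1+1=2). Cumulative: 93
Frame 8: SPARE (9+1=10). 10 + next roll (2) = 12. Cumulative: 105
Frame 9: OPEN (2+6=8). Cumulative: 113
Frame 10: OPEN. Sum of all frame-10 rolls (4+1) = 5. Cumulative: 118

Answer: 118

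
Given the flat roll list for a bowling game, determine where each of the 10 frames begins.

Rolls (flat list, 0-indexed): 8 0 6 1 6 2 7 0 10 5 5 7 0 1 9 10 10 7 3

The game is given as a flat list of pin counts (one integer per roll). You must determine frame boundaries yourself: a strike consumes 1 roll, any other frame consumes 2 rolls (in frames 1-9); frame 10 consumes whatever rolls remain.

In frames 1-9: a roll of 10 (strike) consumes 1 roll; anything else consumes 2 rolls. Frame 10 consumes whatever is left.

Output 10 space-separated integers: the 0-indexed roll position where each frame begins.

Frame 1 starts at roll index 0: rolls=8,0 (sum=8), consumes 2 rolls
Frame 2 starts at roll index 2: rolls=6,1 (sum=7), consumes 2 rolls
Frame 3 starts at roll index 4: rolls=6,2 (sum=8), consumes 2 rolls
Frame 4 starts at roll index 6: rolls=7,0 (sum=7), consumes 2 rolls
Frame 5 starts at roll index 8: roll=10 (strike), consumes 1 roll
Frame 6 starts at roll index 9: rolls=5,5 (sum=10), consumes 2 rolls
Frame 7 starts at roll index 11: rolls=7,0 (sum=7), consumes 2 rolls
Frame 8 starts at roll index 13: rolls=1,9 (sum=10), consumes 2 rolls
Frame 9 starts at roll index 15: roll=10 (strike), consumes 1 roll
Frame 10 starts at roll index 16: 3 remaining rolls

Answer: 0 2 4 6 8 9 11 13 15 16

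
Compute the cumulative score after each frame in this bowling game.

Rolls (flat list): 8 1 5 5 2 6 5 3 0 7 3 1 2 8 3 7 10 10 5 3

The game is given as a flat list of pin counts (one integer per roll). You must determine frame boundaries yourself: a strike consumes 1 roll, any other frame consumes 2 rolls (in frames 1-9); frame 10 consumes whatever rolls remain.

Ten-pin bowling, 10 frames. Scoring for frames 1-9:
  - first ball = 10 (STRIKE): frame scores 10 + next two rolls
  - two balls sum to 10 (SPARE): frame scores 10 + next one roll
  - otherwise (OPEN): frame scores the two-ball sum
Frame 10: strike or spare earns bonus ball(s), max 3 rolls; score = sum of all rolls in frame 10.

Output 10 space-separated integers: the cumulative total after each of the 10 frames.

Frame 1: OPEN (8+1=9). Cumulative: 9
Frame 2: SPARE (5+5=10). 10 + next roll (2) = 12. Cumulative: 21
Frame 3: OPEN (2+6=8). Cumulative: 29
Frame 4: OPEN (5+3=8). Cumulative: 37
Frame 5: OPEN (0+7=7). Cumulative: 44
Frame 6: OPEN (3+1=4). Cumulative: 48
Frame 7: SPARE (2+8=10). 10 + next roll (3) = 13. Cumulative: 61
Frame 8: SPARE (3+7=10). 10 + next roll (10) = 20. Cumulative: 81
Frame 9: STRIKE. 10 + next two rolls (10+5) = 25. Cumulative: 106
Frame 10: STRIKE. Sum of all frame-10 rolls (10+5+3) = 18. Cumulative: 124

Answer: 9 21 29 37 44 48 61 81 106 124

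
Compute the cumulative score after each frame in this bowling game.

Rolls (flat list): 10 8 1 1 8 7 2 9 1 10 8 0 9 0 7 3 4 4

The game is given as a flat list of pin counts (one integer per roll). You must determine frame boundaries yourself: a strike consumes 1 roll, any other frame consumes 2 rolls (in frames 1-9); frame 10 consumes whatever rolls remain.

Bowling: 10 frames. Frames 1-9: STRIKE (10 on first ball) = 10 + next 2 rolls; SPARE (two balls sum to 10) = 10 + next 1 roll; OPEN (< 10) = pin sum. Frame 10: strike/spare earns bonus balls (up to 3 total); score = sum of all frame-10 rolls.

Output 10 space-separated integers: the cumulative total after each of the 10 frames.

Frame 1: STRIKE. 10 + next two rolls (8+1) = 19. Cumulative: 19
Frame 2: OPEN (8+1=9). Cumulative: 28
Frame 3: OPEN (1+8=9). Cumulative: 37
Frame 4: OPEN (7+2=9). Cumulative: 46
Frame 5: SPARE (9+1=10). 10 + next roll (10) = 20. Cumulative: 66
Frame 6: STRIKE. 10 + next two rolls (8+0) = 18. Cumulative: 84
Frame 7: OPEN (8+0=8). Cumulative: 92
Frame 8: OPEN (9+0=9). Cumulative: 101
Frame 9: SPARE (7+3=10). 10 + next roll (4) = 14. Cumulative: 115
Frame 10: OPEN. Sum of all frame-10 rolls (4+4) = 8. Cumulative: 123

Answer: 19 28 37 46 66 84 92 101 115 123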